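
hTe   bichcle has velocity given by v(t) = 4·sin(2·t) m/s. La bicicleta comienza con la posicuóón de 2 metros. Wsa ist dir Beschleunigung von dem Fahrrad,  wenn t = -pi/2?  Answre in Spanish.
Debemos derivar nuestra ecuación de la velocidad v(t) = 4·sin(2·t) 1 vez. La derivada de la velocidad da la aceleración: a(t) = 8·cos(2·t). Usando a(t) = 8·cos(2·t) y sustituyendo t = -pi/2, encontramos a = -8.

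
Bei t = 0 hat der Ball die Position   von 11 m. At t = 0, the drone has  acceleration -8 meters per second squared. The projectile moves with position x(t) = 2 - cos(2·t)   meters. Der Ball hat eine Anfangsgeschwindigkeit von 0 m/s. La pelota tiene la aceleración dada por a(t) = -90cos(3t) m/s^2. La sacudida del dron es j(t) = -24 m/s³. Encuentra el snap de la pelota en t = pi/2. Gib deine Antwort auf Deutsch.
Wir müssen unsere Gleichung für die Beschleunigung a(t) = -90·cos(3·t) 2-mal ableiten. Durch Ableiten von der Beschleunigung erhalten wir den Ruck: j(t) = 270·sin(3·t). Mit d/dt von j(t) finden wir s(t) = 810·cos(3·t). Aus der Gleichung für den Snap s(t) = 810·cos(3·t), setzen wir t = pi/2 ein und erhalten s = 0.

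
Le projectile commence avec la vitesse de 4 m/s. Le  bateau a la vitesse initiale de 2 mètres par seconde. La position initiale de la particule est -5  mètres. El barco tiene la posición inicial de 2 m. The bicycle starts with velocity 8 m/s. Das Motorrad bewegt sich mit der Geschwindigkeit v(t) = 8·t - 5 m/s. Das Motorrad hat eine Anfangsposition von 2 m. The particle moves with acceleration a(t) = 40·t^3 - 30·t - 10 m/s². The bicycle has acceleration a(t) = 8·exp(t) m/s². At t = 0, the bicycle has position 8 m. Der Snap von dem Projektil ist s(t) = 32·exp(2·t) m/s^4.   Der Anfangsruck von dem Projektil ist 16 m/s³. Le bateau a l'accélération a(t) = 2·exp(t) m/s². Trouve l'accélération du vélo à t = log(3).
Nous avons l'accélération a(t) = 8·exp(t). En substituant t = log(3): a(log(3)) = 24.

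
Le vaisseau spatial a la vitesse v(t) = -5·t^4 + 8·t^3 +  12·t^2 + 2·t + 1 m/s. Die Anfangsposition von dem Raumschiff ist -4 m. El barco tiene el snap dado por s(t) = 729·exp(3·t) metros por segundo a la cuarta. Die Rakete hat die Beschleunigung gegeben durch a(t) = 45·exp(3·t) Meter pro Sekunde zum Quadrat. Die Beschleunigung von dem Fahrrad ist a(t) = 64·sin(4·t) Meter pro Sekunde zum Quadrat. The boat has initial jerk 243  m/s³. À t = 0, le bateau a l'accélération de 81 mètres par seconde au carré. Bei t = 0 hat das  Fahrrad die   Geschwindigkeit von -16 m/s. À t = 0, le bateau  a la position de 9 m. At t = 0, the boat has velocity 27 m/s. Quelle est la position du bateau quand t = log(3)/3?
Nous devons trouver la primitive de notre équation du snap s(t) = 729·exp(3·t) 4 fois. L'intégrale du snap est le jerk. En utilisant j(0) = 243, nous obtenons j(t) = 243·exp(3·t). La primitive du jerk, avec a(0) = 81, donne l'accélération: a(t) = 81·exp(3·t). La primitive de l'accélération, avec v(0) = 27, donne la vitesse: v(t) = 27·exp(3·t). La primitive de la vitesse, avec x(0) = 9, donne la position: x(t) = 9·exp(3·t). De l'équation de la position x(t) = 9·exp(3·t), nous substituons t = log(3)/3 pour obtenir x = 27.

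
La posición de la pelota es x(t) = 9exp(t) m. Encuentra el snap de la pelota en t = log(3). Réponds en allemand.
Ausgehend von der Position x(t) = 9·exp(t), nehmen wir 4 Ableitungen. Die Ableitung von der Position ergibt die Geschwindigkeit: v(t) = 9·exp(t). Durch Ableiten von der Geschwindigkeit erhalten wir die Beschleunigung: a(t) = 9·exp(t). Mit d/dt von a(t) finden wir j(t) = 9·exp(t). Die Ableitung von dem Ruck ergibt den Snap: s(t) = 9·exp(t). Aus der Gleichung für den Snap s(t) = 9·exp(t), setzen wir t = log(3) ein und erhalten s = 27.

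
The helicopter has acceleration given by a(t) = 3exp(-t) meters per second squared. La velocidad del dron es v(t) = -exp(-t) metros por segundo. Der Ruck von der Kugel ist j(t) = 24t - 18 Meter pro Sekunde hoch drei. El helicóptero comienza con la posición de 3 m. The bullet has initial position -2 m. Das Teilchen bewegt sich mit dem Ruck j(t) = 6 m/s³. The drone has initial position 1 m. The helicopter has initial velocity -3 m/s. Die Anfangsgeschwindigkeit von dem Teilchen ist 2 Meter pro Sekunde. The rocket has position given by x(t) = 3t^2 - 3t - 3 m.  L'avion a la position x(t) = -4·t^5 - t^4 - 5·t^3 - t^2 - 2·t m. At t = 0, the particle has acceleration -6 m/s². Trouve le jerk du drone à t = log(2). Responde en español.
Partiendo de la velocidad v(t) = -exp(-t), tomamos 2 derivadas. Tomando d/dt de v(t), encontramos a(t) = exp(-t). Derivando la aceleración, obtenemos la sacudida: j(t) = -exp(-t). Usando j(t) = -exp(-t) y sustituyendo t = log(2), encontramos j = -1/2.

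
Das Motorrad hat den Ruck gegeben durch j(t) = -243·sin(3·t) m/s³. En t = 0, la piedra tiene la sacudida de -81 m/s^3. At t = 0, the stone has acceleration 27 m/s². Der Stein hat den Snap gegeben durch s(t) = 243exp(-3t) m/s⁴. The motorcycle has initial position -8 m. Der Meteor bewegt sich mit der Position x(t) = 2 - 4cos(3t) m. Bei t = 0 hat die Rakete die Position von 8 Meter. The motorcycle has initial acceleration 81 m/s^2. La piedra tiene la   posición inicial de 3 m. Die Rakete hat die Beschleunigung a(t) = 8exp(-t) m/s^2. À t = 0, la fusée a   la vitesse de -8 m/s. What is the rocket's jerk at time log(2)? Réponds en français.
Nous devons dériver notre équation de l'accélération a(t) = 8·exp(-t) 1 fois. La dérivée de l'accélération donne le jerk: j(t) = -8·exp(-t). En utilisant j(t) = -8·exp(-t) et en substituant t = log(2), nous trouvons j = -4.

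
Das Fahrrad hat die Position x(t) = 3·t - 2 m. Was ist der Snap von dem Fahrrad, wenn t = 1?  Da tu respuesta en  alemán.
Um dies zu lösen, müssen wir 4 Ableitungen unserer Gleichung für die Position x(t) = 3·t - 2 nehmen. Mit d/dt von x(t) finden wir v(t) = 3. Die Ableitung von der Geschwindigkeit ergibt die Beschleunigung: a(t) = 0. Die Ableitung von der Beschleunigung ergibt den Ruck: j(t) = 0. Durch Ableiten von dem Ruck erhalten wir den Snap: s(t) = 0. Mit s(t) = 0 und Einsetzen von t = 1, finden wir s = 0.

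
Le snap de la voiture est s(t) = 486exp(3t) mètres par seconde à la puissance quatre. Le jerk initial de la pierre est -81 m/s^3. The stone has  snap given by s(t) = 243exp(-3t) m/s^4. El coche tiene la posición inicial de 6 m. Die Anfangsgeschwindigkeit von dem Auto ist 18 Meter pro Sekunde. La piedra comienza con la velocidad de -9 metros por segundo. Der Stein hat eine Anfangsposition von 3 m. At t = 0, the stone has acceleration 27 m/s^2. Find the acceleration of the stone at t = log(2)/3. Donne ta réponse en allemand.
Wir müssen unsere Gleichung für den Snap s(t) = 243·exp(-3·t) 2-mal integrieren. Das Integral von dem Snap, mit j(0) = -81, ergibt den Ruck: j(t) = -81·exp(-3·t). Die Stammfunktion von dem Ruck ist die Beschleunigung. Mit a(0) = 27 erhalten wir a(t) = 27·exp(-3·t). Mit a(t) = 27·exp(-3·t) und Einsetzen von t = log(2)/3, finden wir a = 27/2.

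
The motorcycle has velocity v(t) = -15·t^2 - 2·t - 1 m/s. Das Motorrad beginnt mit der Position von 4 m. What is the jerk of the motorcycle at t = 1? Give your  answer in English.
Starting from velocity v(t) = -15·t^2 - 2·t - 1, we take 2 derivatives. Differentiating velocity, we get acceleration: a(t) = -30·t - 2. The derivative of acceleration gives jerk: j(t) = -30. We have jerk j(t) = -30. Substituting t = 1: j(1) = -30.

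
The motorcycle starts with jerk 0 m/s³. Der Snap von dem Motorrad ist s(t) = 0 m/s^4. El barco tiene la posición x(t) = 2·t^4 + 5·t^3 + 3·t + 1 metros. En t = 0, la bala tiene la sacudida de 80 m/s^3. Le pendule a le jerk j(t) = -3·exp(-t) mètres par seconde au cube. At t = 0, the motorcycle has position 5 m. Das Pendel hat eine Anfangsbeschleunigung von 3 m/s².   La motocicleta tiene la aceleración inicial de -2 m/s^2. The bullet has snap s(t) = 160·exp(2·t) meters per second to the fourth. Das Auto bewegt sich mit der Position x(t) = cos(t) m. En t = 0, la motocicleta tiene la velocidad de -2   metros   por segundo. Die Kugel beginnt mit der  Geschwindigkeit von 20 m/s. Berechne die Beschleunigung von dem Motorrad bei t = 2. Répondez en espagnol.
Partiendo del snap s(t) = 0, tomamos 2 antiderivadas. Integrando el snap y usando la condición inicial j(0) = 0, obtenemos j(t) = 0. Integrando la sacudida y usando la condición inicial a(0) = -2, obtenemos a(t) = -2. Usando a(t) = -2 y sustituyendo t = 2, encontramos a = -2.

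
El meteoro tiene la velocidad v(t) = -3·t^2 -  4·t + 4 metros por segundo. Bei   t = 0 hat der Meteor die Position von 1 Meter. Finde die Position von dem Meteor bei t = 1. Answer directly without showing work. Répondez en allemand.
Die Antwort ist 2.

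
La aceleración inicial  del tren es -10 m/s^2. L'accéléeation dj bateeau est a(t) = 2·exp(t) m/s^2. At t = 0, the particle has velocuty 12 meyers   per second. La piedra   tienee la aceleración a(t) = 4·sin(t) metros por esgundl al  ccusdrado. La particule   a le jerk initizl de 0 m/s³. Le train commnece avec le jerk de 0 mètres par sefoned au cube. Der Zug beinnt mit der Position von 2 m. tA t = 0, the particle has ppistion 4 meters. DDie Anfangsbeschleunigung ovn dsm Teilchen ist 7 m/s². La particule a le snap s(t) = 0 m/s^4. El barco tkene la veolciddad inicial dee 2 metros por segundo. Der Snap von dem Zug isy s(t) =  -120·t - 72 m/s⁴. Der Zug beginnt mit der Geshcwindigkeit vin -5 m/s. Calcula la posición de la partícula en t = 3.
Partiendo del snap s(t) = 0, tomamos 4 antiderivadas. Tomando ∫s(t)dt y aplicando j(0) = 0, encontramos j(t) = 0. Tomando ∫j(t)dt y aplicando a(0) = 7, encontramos a(t) = 7. Integrando la aceleración y usando la condición inicial v(0) = 12, obtenemos v(t) = 7·t + 12. La antiderivada de la velocidad es la posición. Usando x(0) = 4, obtenemos x(t) = 7·t^2/2 + 12·t + 4. Tenemos la posición x(t) = 7·t^2/2 + 12·t + 4. Sustituyendo t = 3: x(3) = 143/2.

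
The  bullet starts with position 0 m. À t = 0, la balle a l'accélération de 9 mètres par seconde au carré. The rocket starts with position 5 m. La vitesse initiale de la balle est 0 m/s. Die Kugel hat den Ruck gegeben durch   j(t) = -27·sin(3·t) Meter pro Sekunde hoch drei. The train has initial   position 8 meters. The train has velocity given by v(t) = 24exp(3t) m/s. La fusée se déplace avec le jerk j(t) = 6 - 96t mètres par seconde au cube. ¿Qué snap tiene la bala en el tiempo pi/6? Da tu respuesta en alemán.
Wir müssen unsere Gleichung für den Ruck j(t) = -27·sin(3·t) 1-mal ableiten. Durch Ableiten von dem Ruck erhalten wir den Snap: s(t) = -81·cos(3·t). Aus der Gleichung für den Snap s(t) = -81·cos(3·t), setzen wir t = pi/6 ein und erhalten s = 0.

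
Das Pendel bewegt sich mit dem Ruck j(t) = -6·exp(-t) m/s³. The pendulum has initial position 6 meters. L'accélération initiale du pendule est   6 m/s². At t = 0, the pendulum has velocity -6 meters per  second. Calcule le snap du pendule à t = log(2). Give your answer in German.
Wir müssen unsere Gleichung für den Ruck j(t) = -6·exp(-t) 1-mal ableiten. Durch Ableiten von dem Ruck erhalten wir den Snap: s(t) = 6·exp(-t). Wir haben den Snap s(t) = 6·exp(-t). Durch Einsetzen von t = log(2): s(log(2)) = 3.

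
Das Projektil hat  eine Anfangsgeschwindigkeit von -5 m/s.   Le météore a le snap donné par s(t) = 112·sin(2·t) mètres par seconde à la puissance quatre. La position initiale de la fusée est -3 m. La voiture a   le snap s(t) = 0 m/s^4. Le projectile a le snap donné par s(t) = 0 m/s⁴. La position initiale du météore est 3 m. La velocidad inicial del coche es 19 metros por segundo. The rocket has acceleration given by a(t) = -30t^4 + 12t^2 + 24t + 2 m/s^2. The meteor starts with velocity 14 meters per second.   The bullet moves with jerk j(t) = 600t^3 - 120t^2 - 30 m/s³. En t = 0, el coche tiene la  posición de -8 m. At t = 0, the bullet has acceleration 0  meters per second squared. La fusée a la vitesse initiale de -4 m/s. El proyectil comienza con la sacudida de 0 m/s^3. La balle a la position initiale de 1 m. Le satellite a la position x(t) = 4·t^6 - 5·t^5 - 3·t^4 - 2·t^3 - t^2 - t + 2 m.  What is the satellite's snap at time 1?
To solve this, we need to take 4 derivatives of our position equation x(t) = 4·t^6 - 5·t^5 - 3·t^4 - 2·t^3 - t^2 - t + 2. The derivative of position gives velocity: v(t) = 24·t^5 - 25·t^4 - 12·t^3 - 6·t^2 - 2·t - 1. Differentiating velocity, we get acceleration: a(t) = 120·t^4 - 100·t^3 - 36·t^2 - 12·t - 2. Differentiating acceleration, we get jerk: j(t) = 480·t^3 - 300·t^2 - 72·t - 12. Differentiating jerk, we get snap: s(t) = 1440·t^2 - 600·t - 72. From the given snap equation s(t) = 1440·t^2 - 600·t - 72, we substitute t = 1 to get s = 768.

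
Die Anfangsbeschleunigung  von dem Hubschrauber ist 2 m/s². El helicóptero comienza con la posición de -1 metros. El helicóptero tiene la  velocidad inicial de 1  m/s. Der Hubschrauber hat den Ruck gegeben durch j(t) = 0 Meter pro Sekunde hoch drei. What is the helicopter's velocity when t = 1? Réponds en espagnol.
Para resolver esto, necesitamos tomar 2 antiderivadas de nuestra ecuación de la sacudida j(t) = 0. La integral de la sacudida es la aceleración. Usando a(0) = 2, obtenemos a(t) = 2. Tomando ∫a(t)dt y aplicando v(0) = 1, encontramos v(t) = 2·t + 1. Usando v(t) = 2·t + 1 y sustituyendo t = 1, encontramos v = 3.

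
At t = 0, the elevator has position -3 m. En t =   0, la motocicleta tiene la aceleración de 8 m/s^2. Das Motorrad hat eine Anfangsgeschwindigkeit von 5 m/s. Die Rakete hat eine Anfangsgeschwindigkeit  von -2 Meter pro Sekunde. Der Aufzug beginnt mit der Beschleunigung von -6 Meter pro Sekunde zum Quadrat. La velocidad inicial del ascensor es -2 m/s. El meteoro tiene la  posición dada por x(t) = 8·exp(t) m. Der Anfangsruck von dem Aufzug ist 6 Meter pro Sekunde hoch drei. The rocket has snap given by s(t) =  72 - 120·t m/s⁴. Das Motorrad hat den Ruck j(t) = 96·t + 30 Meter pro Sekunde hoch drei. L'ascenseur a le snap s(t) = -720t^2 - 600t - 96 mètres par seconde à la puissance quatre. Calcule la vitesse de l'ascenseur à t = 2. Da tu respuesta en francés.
Nous devons trouver la primitive de notre équation du snap s(t) = -720·t^2 - 600·t - 96 3 fois. La primitive du snap, avec j(0) = 6, donne le jerk: j(t) = -240·t^3 - 300·t^2 - 96·t + 6. L'intégrale du jerk est l'accélération. En utilisant a(0) = -6, nous obtenons a(t) = -60·t^4 - 100·t^3 - 48·t^2 + 6·t - 6. La primitive de l'accélération, avec v(0) = -2, donne la vitesse: v(t) = -12·t^5 - 25·t^4 - 16·t^3 + 3·t^2 - 6·t - 2. Nous avons la vitesse v(t) = -12·t^5 - 25·t^4 - 16·t^3 + 3·t^2 - 6·t - 2. En substituant t = 2: v(2) = -914.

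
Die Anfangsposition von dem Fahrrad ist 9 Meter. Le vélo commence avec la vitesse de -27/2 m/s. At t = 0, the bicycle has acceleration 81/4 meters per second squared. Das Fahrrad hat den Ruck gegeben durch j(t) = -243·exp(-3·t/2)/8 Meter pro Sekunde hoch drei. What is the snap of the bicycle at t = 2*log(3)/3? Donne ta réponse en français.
Pour résoudre ceci, nous devons prendre 1 dérivée de notre équation du jerk j(t) = -243·exp(-3·t/2)/8. La dérivée du jerk donne le snap: s(t) = 729·exp(-3·t/2)/16. Nous avons le snap s(t) = 729·exp(-3·t/2)/16. En substituant t = 2*log(3)/3: s(2*log(3)/3) = 243/16.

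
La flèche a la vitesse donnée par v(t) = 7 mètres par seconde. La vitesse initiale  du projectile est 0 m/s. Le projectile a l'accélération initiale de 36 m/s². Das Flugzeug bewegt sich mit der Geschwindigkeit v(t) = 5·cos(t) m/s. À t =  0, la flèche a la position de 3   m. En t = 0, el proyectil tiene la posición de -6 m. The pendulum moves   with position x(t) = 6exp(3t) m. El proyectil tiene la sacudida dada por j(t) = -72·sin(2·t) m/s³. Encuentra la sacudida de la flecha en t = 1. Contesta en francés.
Nous devons dériver notre équation de la vitesse v(t) = 7 2 fois. En prenant d/dt de v(t), nous trouvons a(t) = 0. En dérivant l'accélération, nous obtenons le jerk: j(t) = 0. En utilisant j(t) = 0 et en substituant t = 1, nous trouvons j = 0.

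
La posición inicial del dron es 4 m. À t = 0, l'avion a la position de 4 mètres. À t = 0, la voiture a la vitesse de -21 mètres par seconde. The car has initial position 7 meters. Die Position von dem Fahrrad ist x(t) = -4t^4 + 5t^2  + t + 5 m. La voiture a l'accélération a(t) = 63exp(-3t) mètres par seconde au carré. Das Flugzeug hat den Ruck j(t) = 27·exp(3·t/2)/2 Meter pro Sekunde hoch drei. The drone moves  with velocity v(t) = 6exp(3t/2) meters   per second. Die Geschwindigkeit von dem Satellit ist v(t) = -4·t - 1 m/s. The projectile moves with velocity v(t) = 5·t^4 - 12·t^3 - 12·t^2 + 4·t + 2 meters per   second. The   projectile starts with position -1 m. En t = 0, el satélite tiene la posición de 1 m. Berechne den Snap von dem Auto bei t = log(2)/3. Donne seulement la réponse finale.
s(log(2)/3) = 567/2.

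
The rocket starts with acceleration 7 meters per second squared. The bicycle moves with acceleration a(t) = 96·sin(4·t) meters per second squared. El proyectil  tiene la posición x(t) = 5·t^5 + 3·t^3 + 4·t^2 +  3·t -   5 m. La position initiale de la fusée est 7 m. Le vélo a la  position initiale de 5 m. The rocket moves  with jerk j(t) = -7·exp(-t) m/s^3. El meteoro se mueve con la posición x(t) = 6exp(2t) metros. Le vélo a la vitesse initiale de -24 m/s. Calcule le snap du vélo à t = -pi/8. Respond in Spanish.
Debemos derivar nuestra ecuación de la aceleración a(t) = 96·sin(4·t) 2 veces. La derivada de la aceleración da la sacudida: j(t) = 384·cos(4·t). La derivada de la sacudida da el snap: s(t) = -1536·sin(4·t). Tenemos el snap s(t) = -1536·sin(4·t). Sustituyendo t = -pi/8: s(-pi/8) = 1536.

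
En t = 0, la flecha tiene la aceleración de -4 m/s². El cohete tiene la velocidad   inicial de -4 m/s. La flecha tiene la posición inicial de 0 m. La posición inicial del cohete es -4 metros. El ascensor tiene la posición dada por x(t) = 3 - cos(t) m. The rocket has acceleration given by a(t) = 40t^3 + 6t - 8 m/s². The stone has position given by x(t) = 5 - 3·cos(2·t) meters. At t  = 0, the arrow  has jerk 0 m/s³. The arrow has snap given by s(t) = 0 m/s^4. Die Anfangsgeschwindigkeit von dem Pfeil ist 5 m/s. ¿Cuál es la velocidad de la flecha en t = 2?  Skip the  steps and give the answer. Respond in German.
Die Geschwindigkeit bei t = 2 ist v = -3.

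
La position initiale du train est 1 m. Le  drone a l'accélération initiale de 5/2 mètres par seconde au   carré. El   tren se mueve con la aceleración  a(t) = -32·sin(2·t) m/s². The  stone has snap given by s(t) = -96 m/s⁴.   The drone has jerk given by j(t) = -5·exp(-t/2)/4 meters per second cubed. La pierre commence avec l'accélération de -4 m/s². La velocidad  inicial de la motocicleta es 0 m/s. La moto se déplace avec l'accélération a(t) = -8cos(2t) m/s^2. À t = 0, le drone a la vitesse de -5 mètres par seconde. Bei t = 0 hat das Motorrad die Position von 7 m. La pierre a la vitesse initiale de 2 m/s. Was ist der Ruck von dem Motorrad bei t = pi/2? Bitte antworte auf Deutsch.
Um dies zu lösen, müssen wir 1 Ableitung unserer Gleichung für die Beschleunigung a(t) = -8·cos(2·t) nehmen. Die Ableitung von der Beschleunigung ergibt den Ruck: j(t) = 16·sin(2·t). Aus der Gleichung für den Ruck j(t) = 16·sin(2·t), setzen wir t = pi/2 ein und erhalten j = 0.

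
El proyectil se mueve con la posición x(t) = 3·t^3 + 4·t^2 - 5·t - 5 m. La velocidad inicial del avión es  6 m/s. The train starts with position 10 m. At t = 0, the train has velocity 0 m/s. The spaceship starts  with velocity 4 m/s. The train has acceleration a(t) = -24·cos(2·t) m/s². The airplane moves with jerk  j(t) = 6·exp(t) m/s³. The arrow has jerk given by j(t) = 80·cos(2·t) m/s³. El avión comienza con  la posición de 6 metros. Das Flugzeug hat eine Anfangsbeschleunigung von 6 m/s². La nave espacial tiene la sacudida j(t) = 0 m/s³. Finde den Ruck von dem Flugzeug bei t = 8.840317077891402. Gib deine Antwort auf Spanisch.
Usando j(t) = 6·exp(t) y sustituyendo t = 8.840317077891402, encontramos j = 41443.0944480418.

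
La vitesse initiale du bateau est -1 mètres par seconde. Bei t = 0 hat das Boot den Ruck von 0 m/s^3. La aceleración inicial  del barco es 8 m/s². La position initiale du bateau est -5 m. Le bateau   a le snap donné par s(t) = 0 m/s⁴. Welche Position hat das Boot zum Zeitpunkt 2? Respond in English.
To solve this, we need to take 4 integrals of our snap equation s(t) = 0. Taking ∫s(t)dt and applying j(0) = 0, we find j(t) = 0. Taking ∫j(t)dt and applying a(0) = 8, we find a(t) = 8. The integral of acceleration, with v(0) = -1, gives velocity: v(t) = 8·t - 1. Taking ∫v(t)dt and applying x(0) = -5, we find x(t) = 4·t^2 - t - 5. Using x(t) = 4·t^2 - t - 5 and substituting t = 2, we find x = 9.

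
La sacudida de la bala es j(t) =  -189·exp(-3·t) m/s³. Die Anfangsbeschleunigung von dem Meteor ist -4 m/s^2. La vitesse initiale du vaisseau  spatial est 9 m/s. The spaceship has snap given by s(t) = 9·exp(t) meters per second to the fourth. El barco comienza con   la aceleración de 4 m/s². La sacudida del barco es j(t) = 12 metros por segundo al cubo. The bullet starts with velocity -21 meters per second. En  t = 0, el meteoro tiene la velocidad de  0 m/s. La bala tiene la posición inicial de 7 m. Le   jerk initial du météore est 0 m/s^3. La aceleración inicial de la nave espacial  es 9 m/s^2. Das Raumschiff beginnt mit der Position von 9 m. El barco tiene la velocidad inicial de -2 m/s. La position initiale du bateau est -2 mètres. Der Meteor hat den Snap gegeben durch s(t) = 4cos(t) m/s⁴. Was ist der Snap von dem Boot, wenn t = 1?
Wir müssen unsere Gleichung für den Ruck j(t) = 12 1-mal ableiten. Mit d/dt von j(t) finden wir s(t) = 0. Aus der Gleichung für den Snap s(t) = 0, setzen wir t = 1 ein und erhalten s = 0.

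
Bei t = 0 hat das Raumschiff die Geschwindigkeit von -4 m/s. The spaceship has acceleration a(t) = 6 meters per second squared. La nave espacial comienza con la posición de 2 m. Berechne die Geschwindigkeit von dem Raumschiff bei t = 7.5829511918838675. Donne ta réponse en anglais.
To solve this, we need to take 1 integral of our acceleration equation a(t) = 6. Integrating acceleration and using the initial condition v(0) = -4, we get v(t) = 6·t - 4. Using v(t) = 6·t - 4 and substituting t = 7.5829511918838675, we find v = 41.4977071513032.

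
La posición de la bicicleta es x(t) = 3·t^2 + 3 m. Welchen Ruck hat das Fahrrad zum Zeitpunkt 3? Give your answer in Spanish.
Partiendo de la posición x(t) = 3·t^2 + 3, tomamos 3 derivadas. La derivada de la posición da la velocidad: v(t) = 6·t. Derivando la velocidad, obtenemos la aceleración: a(t) = 6. Derivando la aceleración, obtenemos la sacudida: j(t) = 0. Usando j(t) = 0 y sustituyendo t = 3, encontramos j = 0.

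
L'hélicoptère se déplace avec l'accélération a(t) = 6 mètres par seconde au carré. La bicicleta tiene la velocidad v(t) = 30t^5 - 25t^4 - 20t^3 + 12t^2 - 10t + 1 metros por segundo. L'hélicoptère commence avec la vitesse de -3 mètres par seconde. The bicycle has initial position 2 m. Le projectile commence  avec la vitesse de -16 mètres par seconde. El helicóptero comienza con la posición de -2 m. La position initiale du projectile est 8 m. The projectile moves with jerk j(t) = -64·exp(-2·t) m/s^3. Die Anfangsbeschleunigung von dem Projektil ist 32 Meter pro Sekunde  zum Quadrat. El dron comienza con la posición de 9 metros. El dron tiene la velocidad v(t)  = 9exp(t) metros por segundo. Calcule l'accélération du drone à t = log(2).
En partant de la vitesse v(t) = 9·exp(t), nous prenons 1 dérivée. En dérivant la vitesse, nous obtenons l'accélération: a(t) = 9·exp(t). En utilisant a(t) = 9·exp(t) et en substituant t = log(2), nous trouvons a = 18.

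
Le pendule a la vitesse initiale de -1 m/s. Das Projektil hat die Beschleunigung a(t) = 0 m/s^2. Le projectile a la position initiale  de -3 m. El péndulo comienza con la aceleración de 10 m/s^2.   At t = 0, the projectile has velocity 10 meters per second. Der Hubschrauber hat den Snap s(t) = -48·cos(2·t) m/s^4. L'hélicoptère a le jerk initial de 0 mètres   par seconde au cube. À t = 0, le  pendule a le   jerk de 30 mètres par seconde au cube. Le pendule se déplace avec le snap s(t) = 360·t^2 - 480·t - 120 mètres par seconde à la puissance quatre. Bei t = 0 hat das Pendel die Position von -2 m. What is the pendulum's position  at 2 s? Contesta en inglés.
To find the answer, we compute 4 antiderivatives of s(t) = 360·t^2 - 480·t - 120. The antiderivative of snap is jerk. Using j(0) = 30, we get j(t) = 120·t^3 - 240·t^2 - 120·t + 30. The antiderivative of jerk is acceleration. Using a(0) = 10, we get a(t) = 30·t^4 - 80·t^3 - 60·t^2 + 30·t + 10. The integral of acceleration is velocity. Using v(0) = -1, we get v(t) = 6·t^5 - 20·t^4 - 20·t^3 + 15·t^2 + 10·t - 1. Finding the integral of v(t) and using x(0) = -2: x(t) = t^6 - 4·t^5 - 5·t^4 + 5·t^3 + 5·t^2 - t - 2. Using x(t) = t^6 - 4·t^5 - 5·t^4 + 5·t^3 + 5·t^2 - t - 2 and substituting t = 2, we find x = -88.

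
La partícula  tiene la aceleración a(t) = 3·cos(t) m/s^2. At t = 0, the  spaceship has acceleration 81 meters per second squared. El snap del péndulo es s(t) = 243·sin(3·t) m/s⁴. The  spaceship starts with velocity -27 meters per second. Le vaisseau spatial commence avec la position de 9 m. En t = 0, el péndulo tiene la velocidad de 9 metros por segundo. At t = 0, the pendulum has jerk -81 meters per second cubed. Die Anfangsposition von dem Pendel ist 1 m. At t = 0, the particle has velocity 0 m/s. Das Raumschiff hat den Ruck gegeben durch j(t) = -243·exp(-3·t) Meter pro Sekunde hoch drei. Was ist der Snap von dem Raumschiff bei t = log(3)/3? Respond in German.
Ausgehend von dem Ruck j(t) = -243·exp(-3·t), nehmen wir 1 Ableitung. Die Ableitung von dem Ruck ergibt den Snap: s(t) = 729·exp(-3·t). Mit s(t) = 729·exp(-3·t) und Einsetzen von t = log(3)/3, finden wir s = 243.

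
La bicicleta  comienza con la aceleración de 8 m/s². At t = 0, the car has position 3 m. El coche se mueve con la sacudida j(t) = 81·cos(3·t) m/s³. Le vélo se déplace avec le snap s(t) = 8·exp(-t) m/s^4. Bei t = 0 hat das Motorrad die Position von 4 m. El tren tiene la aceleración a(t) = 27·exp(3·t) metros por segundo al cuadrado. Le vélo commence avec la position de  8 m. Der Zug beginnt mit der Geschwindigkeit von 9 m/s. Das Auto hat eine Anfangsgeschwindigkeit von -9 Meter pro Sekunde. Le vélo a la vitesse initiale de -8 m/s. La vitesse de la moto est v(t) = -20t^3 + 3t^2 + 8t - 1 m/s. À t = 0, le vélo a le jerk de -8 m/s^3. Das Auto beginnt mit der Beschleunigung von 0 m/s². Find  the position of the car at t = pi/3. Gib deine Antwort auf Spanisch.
Partiendo de la sacudida j(t) = 81·cos(3·t), tomamos 3 antiderivadas. Integrando la sacudida y usando la condición inicial a(0) = 0, obtenemos a(t) = 27·sin(3·t). La integral de la aceleración, con v(0) = -9, da la velocidad: v(t) = -9·cos(3·t). Integrando la velocidad y usando la condición inicial x(0) = 3, obtenemos x(t) = 3 - 3·sin(3·t). Tenemos la posición x(t) = 3 - 3·sin(3·t). Sustituyendo t = pi/3: x(pi/3) = 3.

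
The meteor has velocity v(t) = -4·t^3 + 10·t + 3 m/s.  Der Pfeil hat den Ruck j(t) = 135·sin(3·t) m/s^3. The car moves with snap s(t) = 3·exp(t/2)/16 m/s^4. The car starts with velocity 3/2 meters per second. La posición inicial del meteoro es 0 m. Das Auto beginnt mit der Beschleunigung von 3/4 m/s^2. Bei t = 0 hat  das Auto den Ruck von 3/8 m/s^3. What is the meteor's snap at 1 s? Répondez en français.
En partant de la vitesse v(t) = -4·t^3 + 10·t + 3, nous prenons 3 dérivées. La dérivée de la vitesse donne l'accélération: a(t) = 10 - 12·t^2. La dérivée de l'accélération donne le jerk: j(t) = -24·t. En prenant d/dt de j(t), nous trouvons s(t) = -24. Nous avons le snap s(t) = -24. En substituant t = 1: s(1) = -24.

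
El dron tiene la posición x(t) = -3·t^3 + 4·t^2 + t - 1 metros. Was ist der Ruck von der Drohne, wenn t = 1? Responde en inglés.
Starting from position x(t) = -3·t^3 + 4·t^2 + t - 1, we take 3 derivatives. Differentiating position, we get velocity: v(t) = -9·t^2 + 8·t + 1. Taking d/dt of v(t), we find a(t) = 8 - 18·t. Taking d/dt of a(t), we find j(t) = -18. We have jerk j(t) = -18. Substituting t = 1: j(1) = -18.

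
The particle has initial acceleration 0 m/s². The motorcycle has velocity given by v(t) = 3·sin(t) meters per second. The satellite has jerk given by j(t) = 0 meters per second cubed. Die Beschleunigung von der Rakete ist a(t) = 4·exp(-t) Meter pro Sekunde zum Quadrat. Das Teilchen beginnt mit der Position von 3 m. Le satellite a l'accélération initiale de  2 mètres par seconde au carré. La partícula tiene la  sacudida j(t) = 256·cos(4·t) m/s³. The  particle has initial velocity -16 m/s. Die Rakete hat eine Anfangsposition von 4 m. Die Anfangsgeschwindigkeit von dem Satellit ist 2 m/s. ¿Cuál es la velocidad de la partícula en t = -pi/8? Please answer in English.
We must find the integral of our jerk equation j(t) = 256·cos(4·t) 2 times. Integrating jerk and using the initial condition a(0) = 0, we get a(t) = 64·sin(4·t). The antiderivative of acceleration is velocity. Using v(0) = -16, we get v(t) = -16·cos(4·t). We have velocity v(t) = -16·cos(4·t). Substituting t = -pi/8: v(-pi/8) = 0.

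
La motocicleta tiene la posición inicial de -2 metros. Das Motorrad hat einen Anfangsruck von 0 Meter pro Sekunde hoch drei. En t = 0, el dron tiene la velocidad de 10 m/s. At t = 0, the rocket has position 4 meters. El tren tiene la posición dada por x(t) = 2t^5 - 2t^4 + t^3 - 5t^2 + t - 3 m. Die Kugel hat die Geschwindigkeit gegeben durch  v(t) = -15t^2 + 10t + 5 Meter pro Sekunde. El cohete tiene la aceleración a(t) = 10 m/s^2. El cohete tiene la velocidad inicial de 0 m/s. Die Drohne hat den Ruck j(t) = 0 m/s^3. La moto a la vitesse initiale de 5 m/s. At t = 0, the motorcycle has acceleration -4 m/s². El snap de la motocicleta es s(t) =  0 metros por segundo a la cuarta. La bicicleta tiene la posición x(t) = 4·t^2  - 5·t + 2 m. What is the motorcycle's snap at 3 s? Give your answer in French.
En utilisant s(t) = 0 et en substituant t = 3, nous trouvons s = 0.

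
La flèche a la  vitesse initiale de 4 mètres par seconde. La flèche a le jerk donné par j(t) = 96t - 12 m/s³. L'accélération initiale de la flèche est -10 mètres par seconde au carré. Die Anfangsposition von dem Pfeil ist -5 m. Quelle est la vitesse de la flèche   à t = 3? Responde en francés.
Nous devons intégrer notre équation du jerk j(t) = 96·t - 12 2 fois. La primitive du jerk est l'accélération. En utilisant a(0) = -10, nous obtenons a(t) = 48·t^2 - 12·t - 10. En intégrant l'accélération et en utilisant la condition initiale v(0) = 4, nous obtenons v(t) = 16·t^3 - 6·t^2 - 10·t + 4. Nous avons la vitesse v(t) = 16·t^3 - 6·t^2 - 10·t + 4. En substituant t = 3: v(3) = 352.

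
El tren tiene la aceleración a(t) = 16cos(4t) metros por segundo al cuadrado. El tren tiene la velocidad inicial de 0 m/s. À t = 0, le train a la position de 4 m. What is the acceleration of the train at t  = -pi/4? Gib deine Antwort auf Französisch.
De l'équation de l'accélération a(t) = 16·cos(4·t), nous substituons t = -pi/4 pour obtenir a = -16.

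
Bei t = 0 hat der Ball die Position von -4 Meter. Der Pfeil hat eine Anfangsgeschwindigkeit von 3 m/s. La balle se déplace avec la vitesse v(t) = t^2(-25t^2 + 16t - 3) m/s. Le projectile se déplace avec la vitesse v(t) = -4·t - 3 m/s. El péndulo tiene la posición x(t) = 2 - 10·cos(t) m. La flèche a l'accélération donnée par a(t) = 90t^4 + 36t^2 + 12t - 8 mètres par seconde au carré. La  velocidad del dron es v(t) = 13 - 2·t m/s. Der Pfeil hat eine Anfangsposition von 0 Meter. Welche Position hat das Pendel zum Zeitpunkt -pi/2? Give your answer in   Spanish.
De la ecuación de la posición x(t) = 2 - 10·cos(t), sustituimos t = -pi/2 para obtener x = 2.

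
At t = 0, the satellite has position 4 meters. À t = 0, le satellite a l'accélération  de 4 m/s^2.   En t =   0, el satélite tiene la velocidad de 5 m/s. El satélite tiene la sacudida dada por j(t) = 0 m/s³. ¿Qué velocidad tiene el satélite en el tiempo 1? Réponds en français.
En partant du jerk j(t) = 0, nous prenons 2 intégrales. En prenant ∫j(t)dt et en appliquant a(0) = 4, nous trouvons a(t) = 4. La primitive de l'accélération, avec v(0) = 5, donne la vitesse: v(t) = 4·t + 5. Nous avons la vitesse v(t) = 4·t + 5. En substituant t = 1: v(1) = 9.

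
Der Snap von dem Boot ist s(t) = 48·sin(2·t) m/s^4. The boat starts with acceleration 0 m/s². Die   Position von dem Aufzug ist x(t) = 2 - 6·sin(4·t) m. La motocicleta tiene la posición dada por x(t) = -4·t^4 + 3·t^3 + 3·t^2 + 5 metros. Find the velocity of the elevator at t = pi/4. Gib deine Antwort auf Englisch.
Starting from position x(t) = 2 - 6·sin(4·t), we take 1 derivative. Taking d/dt of x(t), we find v(t) = -24·cos(4·t). From the given velocity equation v(t) = -24·cos(4·t), we substitute t = pi/4 to get v = 24.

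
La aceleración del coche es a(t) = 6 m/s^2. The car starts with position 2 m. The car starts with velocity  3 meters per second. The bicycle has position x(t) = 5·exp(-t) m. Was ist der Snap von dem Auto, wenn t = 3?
Ausgehend von der Beschleunigung a(t) = 6, nehmen wir 2 Ableitungen. Durch Ableiten von der Beschleunigung erhalten wir den Ruck: j(t) = 0. Die Ableitung von dem Ruck ergibt den Snap: s(t) = 0. Aus der Gleichung für den Snap s(t) = 0, setzen wir t = 3 ein und erhalten s = 0.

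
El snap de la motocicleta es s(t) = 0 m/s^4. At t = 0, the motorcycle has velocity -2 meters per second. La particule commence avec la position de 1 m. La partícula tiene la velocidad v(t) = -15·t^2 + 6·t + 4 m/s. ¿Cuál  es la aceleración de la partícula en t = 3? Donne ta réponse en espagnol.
Para resolver esto, necesitamos tomar 1 derivada de nuestra ecuación de la velocidad v(t) = -15·t^2 + 6·t + 4. Derivando la velocidad, obtenemos la aceleración: a(t) = 6 - 30·t. Usando a(t) = 6 - 30·t y sustituyendo t = 3, encontramos a = -84.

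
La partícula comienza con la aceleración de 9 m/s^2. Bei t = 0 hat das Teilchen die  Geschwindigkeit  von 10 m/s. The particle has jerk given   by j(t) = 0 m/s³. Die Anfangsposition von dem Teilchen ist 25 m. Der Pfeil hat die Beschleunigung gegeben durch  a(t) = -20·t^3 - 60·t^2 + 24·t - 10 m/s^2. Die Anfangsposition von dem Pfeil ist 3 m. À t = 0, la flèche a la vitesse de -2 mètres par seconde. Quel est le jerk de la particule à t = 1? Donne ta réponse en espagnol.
Usando j(t) = 0 y sustituyendo t = 1, encontramos j = 0.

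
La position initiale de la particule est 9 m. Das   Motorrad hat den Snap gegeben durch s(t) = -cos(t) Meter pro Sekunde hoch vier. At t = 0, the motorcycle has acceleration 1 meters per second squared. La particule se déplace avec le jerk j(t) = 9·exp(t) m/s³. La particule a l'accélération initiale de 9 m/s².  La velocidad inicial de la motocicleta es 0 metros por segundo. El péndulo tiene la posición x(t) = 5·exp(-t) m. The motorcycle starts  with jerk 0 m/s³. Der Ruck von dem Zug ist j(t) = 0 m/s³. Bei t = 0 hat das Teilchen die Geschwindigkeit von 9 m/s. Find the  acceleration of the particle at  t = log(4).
To find the answer, we compute 1 antiderivative of j(t) = 9·exp(t). Integrating jerk and using the initial condition a(0) = 9, we get a(t) = 9·exp(t). We have acceleration a(t) = 9·exp(t). Substituting t = log(4): a(log(4)) = 36.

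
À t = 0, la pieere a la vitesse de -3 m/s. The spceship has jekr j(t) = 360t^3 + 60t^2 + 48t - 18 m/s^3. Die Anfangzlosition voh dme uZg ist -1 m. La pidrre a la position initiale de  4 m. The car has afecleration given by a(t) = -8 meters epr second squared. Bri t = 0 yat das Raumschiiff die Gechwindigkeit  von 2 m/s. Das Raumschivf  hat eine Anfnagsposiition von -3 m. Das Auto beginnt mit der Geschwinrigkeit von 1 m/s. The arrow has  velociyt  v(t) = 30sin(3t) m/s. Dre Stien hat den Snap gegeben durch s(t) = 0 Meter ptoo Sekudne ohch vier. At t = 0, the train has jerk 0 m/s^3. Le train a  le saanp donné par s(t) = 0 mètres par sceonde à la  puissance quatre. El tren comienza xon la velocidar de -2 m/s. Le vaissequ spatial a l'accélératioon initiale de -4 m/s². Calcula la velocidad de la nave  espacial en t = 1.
Para resolver esto, necesitamos tomar 2 antiderivadas de nuestra ecuación de la sacudida j(t) = 360·t^3 + 60·t^2 + 48·t - 18. Tomando ∫j(t)dt y aplicando a(0) = -4, encontramos a(t) = 90·t^4 + 20·t^3 + 24·t^2 - 18·t - 4. Integrando la aceleración y usando la condición inicial v(0) = 2, obtenemos v(t) = 18·t^5 + 5·t^4 + 8·t^3 - 9·t^2 - 4·t + 2. Tenemos la velocidad v(t) = 18·t^5 + 5·t^4 + 8·t^3 - 9·t^2 - 4·t + 2. Sustituyendo t = 1: v(1) = 20.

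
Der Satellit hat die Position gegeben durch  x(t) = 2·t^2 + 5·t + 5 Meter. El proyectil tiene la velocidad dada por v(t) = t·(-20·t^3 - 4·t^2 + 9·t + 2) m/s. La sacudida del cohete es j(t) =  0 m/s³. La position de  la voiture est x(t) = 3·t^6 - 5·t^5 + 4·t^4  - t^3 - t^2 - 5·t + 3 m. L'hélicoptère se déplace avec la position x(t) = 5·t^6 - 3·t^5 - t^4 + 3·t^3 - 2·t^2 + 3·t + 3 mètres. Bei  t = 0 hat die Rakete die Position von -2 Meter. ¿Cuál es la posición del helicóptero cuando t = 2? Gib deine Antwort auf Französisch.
De l'équation de la position x(t) = 5·t^6 - 3·t^5 - t^4 + 3·t^3 - 2·t^2 + 3·t + 3, nous substituons t = 2 pour obtenir x = 233.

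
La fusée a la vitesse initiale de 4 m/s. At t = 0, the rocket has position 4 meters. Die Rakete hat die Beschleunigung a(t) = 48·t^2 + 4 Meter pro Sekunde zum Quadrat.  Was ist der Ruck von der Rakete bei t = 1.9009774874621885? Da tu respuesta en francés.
Pour résoudre ceci, nous devons prendre 1 dérivée de notre équation de l'accélération a(t) = 48·t^2 + 4. La dérivée de l'accélération donne le jerk: j(t) = 96·t. De l'équation du jerk j(t) = 96·t, nous substituons t = 1.9009774874621885 pour obtenir j = 182.493838796370.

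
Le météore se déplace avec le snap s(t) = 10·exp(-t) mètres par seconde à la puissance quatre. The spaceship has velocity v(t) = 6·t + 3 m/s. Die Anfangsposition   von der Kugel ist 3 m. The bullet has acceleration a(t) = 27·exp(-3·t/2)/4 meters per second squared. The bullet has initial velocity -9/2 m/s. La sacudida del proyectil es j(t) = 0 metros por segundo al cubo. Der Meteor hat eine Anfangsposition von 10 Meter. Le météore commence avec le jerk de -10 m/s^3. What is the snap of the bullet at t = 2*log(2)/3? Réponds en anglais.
Starting from acceleration a(t) = 27·exp(-3·t/2)/4, we take 2 derivatives. The derivative of acceleration gives jerk: j(t) = -81·exp(-3·t/2)/8. Taking d/dt of j(t), we find s(t) = 243·exp(-3·t/2)/16. Using s(t) = 243·exp(-3·t/2)/16 and substituting t = 2*log(2)/3, we find s = 243/32.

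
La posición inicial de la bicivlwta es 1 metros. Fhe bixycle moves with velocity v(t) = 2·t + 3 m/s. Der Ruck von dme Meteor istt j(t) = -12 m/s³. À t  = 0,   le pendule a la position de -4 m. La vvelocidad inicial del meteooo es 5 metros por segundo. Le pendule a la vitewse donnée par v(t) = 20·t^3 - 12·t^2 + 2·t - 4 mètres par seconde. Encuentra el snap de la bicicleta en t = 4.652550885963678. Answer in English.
Starting from velocity v(t) = 2·t + 3, we take 3 derivatives. The derivative of velocity gives acceleration: a(t) = 2. The derivative of acceleration gives jerk: j(t) = 0. Taking d/dt of j(t), we find s(t) = 0. We have snap s(t) = 0. Substituting t = 4.652550885963678: s(4.652550885963678) = 0.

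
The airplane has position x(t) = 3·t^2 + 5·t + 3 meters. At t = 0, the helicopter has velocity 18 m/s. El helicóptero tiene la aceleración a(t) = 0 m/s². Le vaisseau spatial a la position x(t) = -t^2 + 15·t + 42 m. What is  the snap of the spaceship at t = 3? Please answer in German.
Ausgehend von der Position x(t) = -t^2 + 15·t + 42, nehmen wir 4 Ableitungen. Mit d/dt von x(t) finden wir v(t) = 15 - 2·t. Mit d/dt von v(t) finden wir a(t) = -2. Durch Ableiten von der Beschleunigung erhalten wir den Ruck: j(t) = 0. Mit d/dt von j(t) finden wir s(t) = 0. Aus der Gleichung für den Snap s(t) = 0, setzen wir t = 3 ein und erhalten s = 0.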